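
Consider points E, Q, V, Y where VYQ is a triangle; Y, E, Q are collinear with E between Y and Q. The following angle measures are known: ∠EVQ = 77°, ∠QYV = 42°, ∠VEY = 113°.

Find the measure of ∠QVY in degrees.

∠QVY = 102°

1. ∠QEV = 67°  [linear pair at E on YQ]
2. ∠EQV = 36°  [△VEQ]
3. ∠VQY = 36°  [E on ray QY]
4. ∠QVY = 102°  [△VYQ]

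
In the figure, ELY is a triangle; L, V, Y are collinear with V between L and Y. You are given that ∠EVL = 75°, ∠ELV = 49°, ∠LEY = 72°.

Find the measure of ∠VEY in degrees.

∠VEY = 16°

1. ∠EVY = 105°  [linear pair at V on LY]
2. ∠ELY = 49°  [V on ray LY]
3. ∠EYL = 59°  [△ELY]
4. ∠EYV = 59°  [V on ray YL]
5. ∠VEY = 16°  [△EVY]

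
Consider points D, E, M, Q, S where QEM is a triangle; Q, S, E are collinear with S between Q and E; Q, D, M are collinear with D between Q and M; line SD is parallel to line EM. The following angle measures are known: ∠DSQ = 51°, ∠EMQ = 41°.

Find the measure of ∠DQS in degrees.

1. ∠MEQ = 51°  [SD∥EM, corresponding at S]
2. ∠EQM = 88°  [△QEM]
3. ∠DQS = 88°  [S on QE, D on QM]

∠DQS = 88°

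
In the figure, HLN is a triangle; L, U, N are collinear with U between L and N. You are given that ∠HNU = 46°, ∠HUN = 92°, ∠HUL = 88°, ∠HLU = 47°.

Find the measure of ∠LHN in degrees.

∠LHN = 87°

1. ∠HNL = 46°  [U on ray NL]
2. ∠HLN = 47°  [U on ray LN]
3. ∠LHN = 87°  [△HLN]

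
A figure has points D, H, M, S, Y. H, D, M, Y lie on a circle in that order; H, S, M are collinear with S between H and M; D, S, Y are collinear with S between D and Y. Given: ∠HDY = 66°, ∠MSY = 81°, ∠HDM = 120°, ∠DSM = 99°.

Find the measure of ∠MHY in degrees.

∠MHY = 54°

1. ∠HMY = 66°  [same arc HY]
2. ∠HYM = 60°  [cyclic HDMY, opposite ∠D+∠Y]
3. ∠MHY = 54°  [△HMY]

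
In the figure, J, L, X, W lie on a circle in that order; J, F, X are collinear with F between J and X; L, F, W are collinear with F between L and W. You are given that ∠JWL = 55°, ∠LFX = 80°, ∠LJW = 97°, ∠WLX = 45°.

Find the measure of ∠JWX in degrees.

∠JWX = 107°

1. ∠JLW = 28°  [△JLW]
2. ∠WJX = 45°  [same arc XW]
3. ∠JXW = 28°  [same arc JW]
4. ∠JWX = 107°  [△JXW]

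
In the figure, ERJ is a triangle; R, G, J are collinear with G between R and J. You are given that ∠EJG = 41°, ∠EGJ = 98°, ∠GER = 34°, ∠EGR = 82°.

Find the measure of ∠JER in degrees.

∠JER = 75°

1. ∠EJR = 41°  [G on ray JR]
2. ∠ERG = 64°  [△ERG]
3. ∠ERJ = 64°  [G on ray RJ]
4. ∠JER = 75°  [△ERJ]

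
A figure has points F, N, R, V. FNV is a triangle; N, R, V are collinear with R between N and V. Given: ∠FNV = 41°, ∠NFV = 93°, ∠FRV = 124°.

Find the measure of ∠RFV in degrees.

∠RFV = 10°

1. ∠FVN = 46°  [△FNV]
2. ∠FVR = 46°  [R on ray VN]
3. ∠RFV = 10°  [△FRV]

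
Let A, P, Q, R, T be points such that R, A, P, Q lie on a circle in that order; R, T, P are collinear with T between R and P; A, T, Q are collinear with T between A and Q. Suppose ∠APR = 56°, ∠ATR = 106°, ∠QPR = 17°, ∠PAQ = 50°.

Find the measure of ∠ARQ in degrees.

1. ∠AQR = 56°  [same arc RA]
2. ∠QAR = 17°  [same arc RQ]
3. ∠ARQ = 107°  [△RAQ]

∠ARQ = 107°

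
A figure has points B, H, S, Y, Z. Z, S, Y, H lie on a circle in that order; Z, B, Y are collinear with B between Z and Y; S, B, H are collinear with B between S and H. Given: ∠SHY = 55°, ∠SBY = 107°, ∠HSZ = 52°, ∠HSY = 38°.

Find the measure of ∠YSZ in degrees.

∠YSZ = 90°

1. ∠SZY = 55°  [same arc SY]
2. ∠SYZ = 35°  [△SBY]
3. ∠YSZ = 90°  [△ZSY]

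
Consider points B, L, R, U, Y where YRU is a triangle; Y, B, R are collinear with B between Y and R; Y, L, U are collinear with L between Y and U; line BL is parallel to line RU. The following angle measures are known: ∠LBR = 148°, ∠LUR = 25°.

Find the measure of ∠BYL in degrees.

1. ∠LBY = 32°  [linear pair at B on YR]
2. ∠RUY = 25°  [L on ray UY]
3. ∠URY = 32°  [BL∥RU, corresponding at B]
4. ∠RYU = 123°  [△YRU]
5. ∠BYL = 123°  [B on YR, L on YU]

∠BYL = 123°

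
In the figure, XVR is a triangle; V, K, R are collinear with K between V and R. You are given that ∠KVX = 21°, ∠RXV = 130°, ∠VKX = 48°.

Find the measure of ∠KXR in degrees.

∠KXR = 19°

1. ∠RVX = 21°  [K on ray VR]
2. ∠VRX = 29°  [△XVR]
3. ∠RKX = 132°  [linear pair at K on VR]
4. ∠KRX = 29°  [K on ray RV]
5. ∠KXR = 19°  [△XKR]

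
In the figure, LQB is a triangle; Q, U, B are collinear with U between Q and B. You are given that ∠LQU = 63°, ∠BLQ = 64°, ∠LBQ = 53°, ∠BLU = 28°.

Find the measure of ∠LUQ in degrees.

∠LUQ = 81°

1. ∠LBU = 53°  [U on ray BQ]
2. ∠BUL = 99°  [△LUB]
3. ∠LUQ = 81°  [linear pair at U on QB]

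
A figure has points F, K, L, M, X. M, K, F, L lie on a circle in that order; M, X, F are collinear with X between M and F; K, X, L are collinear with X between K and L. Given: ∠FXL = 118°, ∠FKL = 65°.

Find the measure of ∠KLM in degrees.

1. ∠LXM = 62°  [linear pair at X on MF]
2. ∠FML = 65°  [same arc FL]
3. ∠KLM = 53°  [△MXL]

∠KLM = 53°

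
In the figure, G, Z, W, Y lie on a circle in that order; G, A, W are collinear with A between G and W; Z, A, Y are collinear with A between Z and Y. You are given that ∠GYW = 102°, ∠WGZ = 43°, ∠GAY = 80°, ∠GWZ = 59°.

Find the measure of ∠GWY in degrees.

∠GWY = 37°

1. ∠WYZ = 43°  [same arc ZW]
2. ∠WAY = 100°  [linear pair at A on GW]
3. ∠GWY = 37°  [△WAY]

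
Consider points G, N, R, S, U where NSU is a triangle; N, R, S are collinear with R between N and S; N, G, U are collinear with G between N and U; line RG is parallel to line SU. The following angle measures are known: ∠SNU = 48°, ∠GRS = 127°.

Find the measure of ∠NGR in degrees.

∠NGR = 79°

1. ∠GNR = 48°  [R on NS, G on NU]
2. ∠GRN = 53°  [linear pair at R on NS]
3. ∠NGR = 79°  [△NRG]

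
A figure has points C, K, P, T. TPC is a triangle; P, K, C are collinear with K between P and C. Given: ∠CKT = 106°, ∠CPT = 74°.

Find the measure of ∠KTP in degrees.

∠KTP = 32°

1. ∠PKT = 74°  [linear pair at K on PC]
2. ∠KPT = 74°  [K on ray PC]
3. ∠KTP = 32°  [△TPK]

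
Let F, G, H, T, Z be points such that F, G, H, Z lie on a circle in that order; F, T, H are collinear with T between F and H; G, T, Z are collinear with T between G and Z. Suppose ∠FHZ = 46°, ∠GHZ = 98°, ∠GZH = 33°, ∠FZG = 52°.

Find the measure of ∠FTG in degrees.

∠FTG = 101°

1. ∠FGZ = 46°  [same arc FZ]
2. ∠GFH = 33°  [same arc GH]
3. ∠FTG = 101°  [△FTG]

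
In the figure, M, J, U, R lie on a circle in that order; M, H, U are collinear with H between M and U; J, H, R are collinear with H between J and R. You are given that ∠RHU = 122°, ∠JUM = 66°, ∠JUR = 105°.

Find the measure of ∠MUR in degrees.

1. ∠JRM = 66°  [same arc MJ]
2. ∠JMR = 75°  [cyclic MJUR, opposite ∠M+∠U]
3. ∠MJR = 39°  [△MJR]
4. ∠MUR = 39°  [same arc MR]

∠MUR = 39°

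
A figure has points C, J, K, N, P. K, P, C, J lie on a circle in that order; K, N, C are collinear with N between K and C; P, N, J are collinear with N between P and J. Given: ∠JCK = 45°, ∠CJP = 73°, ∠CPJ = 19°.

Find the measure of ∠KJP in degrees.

1. ∠CNJ = 62°  [△CNJ]
2. ∠CKJ = 19°  [same arc CJ]
3. ∠JNK = 118°  [linear pair at N on KC]
4. ∠KJP = 43°  [△KNJ]

∠KJP = 43°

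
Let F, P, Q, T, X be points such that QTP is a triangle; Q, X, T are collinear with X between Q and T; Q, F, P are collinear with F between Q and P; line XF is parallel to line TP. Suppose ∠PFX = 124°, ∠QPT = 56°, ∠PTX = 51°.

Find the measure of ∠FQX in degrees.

1. ∠PTQ = 51°  [X on ray TQ]
2. ∠PQT = 73°  [△QTP]
3. ∠FQX = 73°  [X on QT, F on QP]

∠FQX = 73°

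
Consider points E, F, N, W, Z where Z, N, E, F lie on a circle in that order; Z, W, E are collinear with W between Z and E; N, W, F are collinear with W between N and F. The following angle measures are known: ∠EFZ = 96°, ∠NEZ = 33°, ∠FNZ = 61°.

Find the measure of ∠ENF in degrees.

1. ∠ENZ = 84°  [cyclic ZNEF, opposite ∠N+∠F]
2. ∠NFZ = 33°  [same arc ZN]
3. ∠EZN = 63°  [△ZNE]
4. ∠FZN = 86°  [△ZNF]
5. ∠EFN = 63°  [same arc NE]
6. ∠FEN = 94°  [cyclic ZNEF, opposite ∠Z+∠E]
7. ∠ENF = 23°  [△NEF]

∠ENF = 23°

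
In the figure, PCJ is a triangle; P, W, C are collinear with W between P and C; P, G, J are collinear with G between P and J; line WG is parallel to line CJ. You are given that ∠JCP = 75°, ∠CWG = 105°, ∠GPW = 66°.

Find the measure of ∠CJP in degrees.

1. ∠GWP = 75°  [WG∥CJ, corresponding at W]
2. ∠PGW = 39°  [△PWG]
3. ∠CJP = 39°  [WG∥CJ, corresponding at G]

∠CJP = 39°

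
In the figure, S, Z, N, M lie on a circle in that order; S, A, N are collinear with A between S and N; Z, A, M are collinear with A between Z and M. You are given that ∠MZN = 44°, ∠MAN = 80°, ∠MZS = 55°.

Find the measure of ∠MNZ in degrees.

∠MNZ = 91°

1. ∠MNS = 55°  [same arc SM]
2. ∠NMZ = 45°  [△NAM]
3. ∠MNZ = 91°  [△ZNM]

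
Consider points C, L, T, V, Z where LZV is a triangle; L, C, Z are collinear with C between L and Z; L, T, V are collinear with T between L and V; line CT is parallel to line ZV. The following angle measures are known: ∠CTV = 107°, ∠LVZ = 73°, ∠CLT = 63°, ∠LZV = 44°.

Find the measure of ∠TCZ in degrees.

1. ∠CTL = 73°  [linear pair at T on LV]
2. ∠LCT = 44°  [△LCT]
3. ∠TCZ = 136°  [linear pair at C on LZ]

∠TCZ = 136°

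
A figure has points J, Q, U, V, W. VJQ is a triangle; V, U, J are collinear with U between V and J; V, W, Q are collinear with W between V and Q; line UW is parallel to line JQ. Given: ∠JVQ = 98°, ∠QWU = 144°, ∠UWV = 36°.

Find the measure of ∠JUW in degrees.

1. ∠UVW = 98°  [U on VJ, W on VQ]
2. ∠VUW = 46°  [△VUW]
3. ∠JUW = 134°  [linear pair at U on VJ]

∠JUW = 134°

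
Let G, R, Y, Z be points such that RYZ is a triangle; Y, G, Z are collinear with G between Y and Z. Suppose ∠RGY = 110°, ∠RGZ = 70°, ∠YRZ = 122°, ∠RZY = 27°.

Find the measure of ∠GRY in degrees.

∠GRY = 39°

1. ∠RYZ = 31°  [△RYZ]
2. ∠GYR = 31°  [G on ray YZ]
3. ∠GRY = 39°  [△RYG]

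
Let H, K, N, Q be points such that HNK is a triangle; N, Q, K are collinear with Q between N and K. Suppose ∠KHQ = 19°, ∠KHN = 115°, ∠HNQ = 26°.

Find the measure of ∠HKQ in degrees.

∠HKQ = 39°

1. ∠HNK = 26°  [Q on ray NK]
2. ∠HKN = 39°  [△HNK]
3. ∠HKQ = 39°  [Q on ray KN]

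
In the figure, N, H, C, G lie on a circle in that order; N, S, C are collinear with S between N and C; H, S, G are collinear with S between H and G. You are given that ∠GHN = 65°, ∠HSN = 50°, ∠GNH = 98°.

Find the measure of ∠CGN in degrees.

1. ∠HGN = 17°  [△NHG]
2. ∠CNH = 65°  [△NSH]
3. ∠HCN = 17°  [same arc NH]
4. ∠CHN = 98°  [△NHC]
5. ∠CGN = 82°  [cyclic NHCG, opposite ∠H+∠G]

∠CGN = 82°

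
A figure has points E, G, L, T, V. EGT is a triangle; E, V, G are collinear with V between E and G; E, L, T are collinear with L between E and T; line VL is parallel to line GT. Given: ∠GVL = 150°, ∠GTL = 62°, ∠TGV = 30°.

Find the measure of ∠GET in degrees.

∠GET = 88°

1. ∠ETG = 62°  [L on ray TE]
2. ∠EGT = 30°  [V on ray GE]
3. ∠GET = 88°  [△EGT]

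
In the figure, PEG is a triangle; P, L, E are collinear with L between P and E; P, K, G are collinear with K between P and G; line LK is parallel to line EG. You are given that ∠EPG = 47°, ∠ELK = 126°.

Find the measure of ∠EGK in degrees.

∠EGK = 79°

1. ∠KPL = 47°  [L on PE, K on PG]
2. ∠KLP = 54°  [linear pair at L on PE]
3. ∠LKP = 79°  [△PLK]
4. ∠GKL = 101°  [linear pair at K on PG]
5. ∠EGK = 79°  [LK∥EG, co-interior at G–K]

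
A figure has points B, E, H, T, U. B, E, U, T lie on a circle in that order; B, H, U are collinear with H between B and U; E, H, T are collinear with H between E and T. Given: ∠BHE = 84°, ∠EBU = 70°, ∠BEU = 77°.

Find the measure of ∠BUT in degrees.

1. ∠THU = 84°  [vertical angles at H]
2. ∠ETU = 70°  [same arc EU]
3. ∠BUT = 26°  [△UHT]

∠BUT = 26°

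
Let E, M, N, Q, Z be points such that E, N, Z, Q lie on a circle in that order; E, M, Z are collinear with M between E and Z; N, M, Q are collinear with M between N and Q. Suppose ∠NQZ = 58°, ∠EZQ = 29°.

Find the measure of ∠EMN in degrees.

1. ∠NEZ = 58°  [same arc NZ]
2. ∠ENQ = 29°  [same arc EQ]
3. ∠EMN = 93°  [△EMN]

∠EMN = 93°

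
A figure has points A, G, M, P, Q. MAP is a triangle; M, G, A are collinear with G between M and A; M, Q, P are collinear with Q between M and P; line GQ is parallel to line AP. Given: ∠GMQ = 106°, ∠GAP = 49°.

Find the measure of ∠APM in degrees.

1. ∠AMP = 106°  [G on MA, Q on MP]
2. ∠MAP = 49°  [G on ray AM]
3. ∠APM = 25°  [△MAP]

∠APM = 25°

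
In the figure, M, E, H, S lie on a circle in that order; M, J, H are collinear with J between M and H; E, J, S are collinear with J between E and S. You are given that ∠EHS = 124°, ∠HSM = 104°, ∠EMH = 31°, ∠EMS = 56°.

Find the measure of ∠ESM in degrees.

∠ESM = 73°

1. ∠HEM = 76°  [cyclic MEHS, opposite ∠E+∠S]
2. ∠EHM = 73°  [△MEH]
3. ∠ESM = 73°  [same arc ME]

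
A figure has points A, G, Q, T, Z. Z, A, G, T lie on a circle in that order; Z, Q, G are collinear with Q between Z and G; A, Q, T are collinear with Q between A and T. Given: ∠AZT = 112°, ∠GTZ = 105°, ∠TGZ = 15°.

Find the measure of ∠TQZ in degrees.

1. ∠GZT = 60°  [△ZGT]
2. ∠TAZ = 15°  [same arc ZT]
3. ∠ATZ = 53°  [△ZAT]
4. ∠TQZ = 67°  [△ZQT]

∠TQZ = 67°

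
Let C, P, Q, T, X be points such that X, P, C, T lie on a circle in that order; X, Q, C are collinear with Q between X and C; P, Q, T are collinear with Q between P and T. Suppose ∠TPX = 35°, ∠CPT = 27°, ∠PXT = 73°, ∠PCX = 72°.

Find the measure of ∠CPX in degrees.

∠CPX = 62°

1. ∠TCX = 35°  [same arc XT]
2. ∠CXT = 27°  [same arc CT]
3. ∠CTX = 118°  [△XCT]
4. ∠CPX = 62°  [cyclic XPCT, opposite ∠P+∠T]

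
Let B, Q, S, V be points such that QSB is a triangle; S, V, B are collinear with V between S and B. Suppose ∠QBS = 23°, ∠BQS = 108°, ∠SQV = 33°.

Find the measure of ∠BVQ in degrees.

1. ∠BSQ = 49°  [△QSB]
2. ∠QSV = 49°  [V on ray SB]
3. ∠QVS = 98°  [△QSV]
4. ∠BVQ = 82°  [linear pair at V on SB]

∠BVQ = 82°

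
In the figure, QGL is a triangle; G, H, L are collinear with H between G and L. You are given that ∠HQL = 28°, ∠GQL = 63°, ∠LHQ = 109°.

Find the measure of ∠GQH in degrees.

∠GQH = 35°

1. ∠HLQ = 43°  [△QHL]
2. ∠GHQ = 71°  [linear pair at H on GL]
3. ∠GLQ = 43°  [H on ray LG]
4. ∠LGQ = 74°  [△QGL]
5. ∠HGQ = 74°  [H on ray GL]
6. ∠GQH = 35°  [△QGH]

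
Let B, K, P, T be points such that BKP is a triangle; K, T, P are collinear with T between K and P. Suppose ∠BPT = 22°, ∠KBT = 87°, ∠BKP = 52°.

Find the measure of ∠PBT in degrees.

∠PBT = 19°

1. ∠BKT = 52°  [T on ray KP]
2. ∠BTK = 41°  [△BKT]
3. ∠BTP = 139°  [linear pair at T on KP]
4. ∠PBT = 19°  [△BTP]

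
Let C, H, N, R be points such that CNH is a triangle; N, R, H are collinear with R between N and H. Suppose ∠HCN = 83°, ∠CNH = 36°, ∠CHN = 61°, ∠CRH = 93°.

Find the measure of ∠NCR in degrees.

∠NCR = 57°

1. ∠CNR = 36°  [R on ray NH]
2. ∠CRN = 87°  [linear pair at R on NH]
3. ∠NCR = 57°  [△CNR]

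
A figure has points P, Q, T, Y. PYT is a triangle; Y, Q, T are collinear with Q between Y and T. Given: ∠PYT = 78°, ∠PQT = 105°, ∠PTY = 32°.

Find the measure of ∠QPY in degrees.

∠QPY = 27°

1. ∠PYQ = 78°  [Q on ray YT]
2. ∠PQY = 75°  [linear pair at Q on YT]
3. ∠QPY = 27°  [△PYQ]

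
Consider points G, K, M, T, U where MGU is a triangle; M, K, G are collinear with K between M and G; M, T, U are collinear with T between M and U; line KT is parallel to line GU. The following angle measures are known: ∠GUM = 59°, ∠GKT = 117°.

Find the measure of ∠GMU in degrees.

1. ∠KTM = 59°  [KT∥GU, corresponding at T]
2. ∠MKT = 63°  [linear pair at K on MG]
3. ∠KMT = 58°  [△MKT]
4. ∠GMU = 58°  [K on MG, T on MU]

∠GMU = 58°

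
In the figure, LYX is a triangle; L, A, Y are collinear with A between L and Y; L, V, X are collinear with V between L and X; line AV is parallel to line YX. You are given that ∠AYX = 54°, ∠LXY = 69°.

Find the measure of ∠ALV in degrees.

∠ALV = 57°

1. ∠LYX = 54°  [A on ray YL]
2. ∠XLY = 57°  [△LYX]
3. ∠ALV = 57°  [A on LY, V on LX]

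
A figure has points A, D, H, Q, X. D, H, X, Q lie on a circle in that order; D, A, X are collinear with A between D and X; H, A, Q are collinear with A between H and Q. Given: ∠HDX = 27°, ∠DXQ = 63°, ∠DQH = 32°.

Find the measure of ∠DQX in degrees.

1. ∠DXH = 32°  [same arc DH]
2. ∠DHX = 121°  [△DHX]
3. ∠DQX = 59°  [cyclic DHXQ, opposite ∠H+∠Q]

∠DQX = 59°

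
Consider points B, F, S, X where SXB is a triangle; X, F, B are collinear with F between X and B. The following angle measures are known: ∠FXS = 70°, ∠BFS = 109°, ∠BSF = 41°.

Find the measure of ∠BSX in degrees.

1. ∠BXS = 70°  [F on ray XB]
2. ∠FBS = 30°  [△SFB]
3. ∠SBX = 30°  [F on ray BX]
4. ∠BSX = 80°  [△SXB]

∠BSX = 80°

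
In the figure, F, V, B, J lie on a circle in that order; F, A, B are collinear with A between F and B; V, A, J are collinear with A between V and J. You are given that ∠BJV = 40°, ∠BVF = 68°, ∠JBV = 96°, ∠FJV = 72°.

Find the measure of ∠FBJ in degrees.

∠FBJ = 24°

1. ∠BVJ = 44°  [△VBJ]
2. ∠BJF = 112°  [cyclic FVBJ, opposite ∠V+∠J]
3. ∠BFJ = 44°  [same arc BJ]
4. ∠FBJ = 24°  [△FBJ]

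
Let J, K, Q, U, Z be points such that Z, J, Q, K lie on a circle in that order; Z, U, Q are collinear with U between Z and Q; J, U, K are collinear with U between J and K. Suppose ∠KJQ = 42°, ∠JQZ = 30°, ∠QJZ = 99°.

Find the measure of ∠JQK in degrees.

1. ∠JZQ = 51°  [△ZJQ]
2. ∠JKQ = 51°  [same arc JQ]
3. ∠JQK = 87°  [△JQK]

∠JQK = 87°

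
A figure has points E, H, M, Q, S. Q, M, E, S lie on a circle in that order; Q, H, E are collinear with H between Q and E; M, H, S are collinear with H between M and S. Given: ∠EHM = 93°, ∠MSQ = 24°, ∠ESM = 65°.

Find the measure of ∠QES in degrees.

1. ∠QHS = 93°  [vertical angles at H]
2. ∠EHS = 87°  [linear pair at H on QE]
3. ∠QES = 28°  [△EHS]

∠QES = 28°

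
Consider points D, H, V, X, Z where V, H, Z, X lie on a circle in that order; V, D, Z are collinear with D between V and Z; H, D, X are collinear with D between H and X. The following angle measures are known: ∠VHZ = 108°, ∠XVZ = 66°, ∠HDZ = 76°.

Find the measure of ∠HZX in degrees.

∠HZX = 80°

1. ∠VXZ = 72°  [cyclic VHZX, opposite ∠H+∠X]
2. ∠VZX = 42°  [△VZX]
3. ∠VDX = 76°  [vertical angles at D]
4. ∠VHX = 42°  [same arc VX]
5. ∠HXV = 38°  [△VDX]
6. ∠HVX = 100°  [△VHX]
7. ∠HZX = 80°  [cyclic VHZX, opposite ∠V+∠Z]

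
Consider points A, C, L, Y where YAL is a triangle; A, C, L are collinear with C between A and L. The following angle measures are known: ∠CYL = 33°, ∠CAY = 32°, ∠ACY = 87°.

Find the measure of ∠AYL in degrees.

1. ∠LAY = 32°  [C on ray AL]
2. ∠LCY = 93°  [linear pair at C on AL]
3. ∠CLY = 54°  [△YCL]
4. ∠ALY = 54°  [C on ray LA]
5. ∠AYL = 94°  [△YAL]

∠AYL = 94°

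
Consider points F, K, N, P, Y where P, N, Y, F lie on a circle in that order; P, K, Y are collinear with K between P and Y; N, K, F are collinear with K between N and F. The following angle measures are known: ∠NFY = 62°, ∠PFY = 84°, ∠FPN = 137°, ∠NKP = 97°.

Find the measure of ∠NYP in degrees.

∠NYP = 22°

1. ∠NPY = 62°  [same arc NY]
2. ∠PNY = 96°  [cyclic PNYF, opposite ∠N+∠F]
3. ∠NYP = 22°  [△PNY]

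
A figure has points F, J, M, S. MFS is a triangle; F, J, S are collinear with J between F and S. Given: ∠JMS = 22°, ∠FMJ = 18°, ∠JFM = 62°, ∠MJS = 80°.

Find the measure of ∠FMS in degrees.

1. ∠JSM = 78°  [△MJS]
2. ∠MFS = 62°  [J on ray FS]
3. ∠FSM = 78°  [J on ray SF]
4. ∠FMS = 40°  [△MFS]

∠FMS = 40°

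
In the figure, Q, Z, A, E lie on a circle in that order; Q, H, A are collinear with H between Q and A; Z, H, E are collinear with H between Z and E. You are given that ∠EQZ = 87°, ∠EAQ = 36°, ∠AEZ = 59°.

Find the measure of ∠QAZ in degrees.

∠QAZ = 57°

1. ∠EZQ = 36°  [same arc QE]
2. ∠QEZ = 57°  [△QZE]
3. ∠QAZ = 57°  [same arc QZ]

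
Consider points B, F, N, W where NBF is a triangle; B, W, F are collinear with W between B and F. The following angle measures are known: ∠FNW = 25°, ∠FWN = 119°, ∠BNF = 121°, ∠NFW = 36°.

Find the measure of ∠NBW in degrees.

1. ∠BFN = 36°  [W on ray FB]
2. ∠FBN = 23°  [△NBF]
3. ∠NBW = 23°  [W on ray BF]

∠NBW = 23°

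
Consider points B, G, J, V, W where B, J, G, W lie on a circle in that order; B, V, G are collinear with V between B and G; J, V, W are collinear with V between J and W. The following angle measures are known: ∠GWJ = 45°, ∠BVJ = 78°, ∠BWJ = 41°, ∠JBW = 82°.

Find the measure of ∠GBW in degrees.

∠GBW = 37°

1. ∠GVW = 78°  [vertical angles at V]
2. ∠BVW = 102°  [linear pair at V on BG]
3. ∠GBW = 37°  [△BVW]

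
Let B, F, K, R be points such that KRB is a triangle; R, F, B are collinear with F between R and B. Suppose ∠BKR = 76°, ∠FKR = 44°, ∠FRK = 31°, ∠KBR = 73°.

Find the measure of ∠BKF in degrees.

1. ∠KFR = 105°  [△KRF]
2. ∠FBK = 73°  [F on ray BR]
3. ∠BFK = 75°  [linear pair at F on RB]
4. ∠BKF = 32°  [△KFB]

∠BKF = 32°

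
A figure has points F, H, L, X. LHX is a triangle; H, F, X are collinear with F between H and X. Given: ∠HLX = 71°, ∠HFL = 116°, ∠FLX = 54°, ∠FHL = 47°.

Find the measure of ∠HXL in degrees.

∠HXL = 62°

1. ∠LFX = 64°  [linear pair at F on HX]
2. ∠FXL = 62°  [△LFX]
3. ∠HXL = 62°  [F on ray XH]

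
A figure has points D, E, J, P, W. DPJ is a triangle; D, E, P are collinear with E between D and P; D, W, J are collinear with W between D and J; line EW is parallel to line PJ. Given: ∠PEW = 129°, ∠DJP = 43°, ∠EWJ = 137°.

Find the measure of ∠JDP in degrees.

∠JDP = 86°

1. ∠DEW = 51°  [linear pair at E on DP]
2. ∠DWE = 43°  [EW∥PJ, corresponding at W]
3. ∠EDW = 86°  [△DEW]
4. ∠JDP = 86°  [E on DP, W on DJ]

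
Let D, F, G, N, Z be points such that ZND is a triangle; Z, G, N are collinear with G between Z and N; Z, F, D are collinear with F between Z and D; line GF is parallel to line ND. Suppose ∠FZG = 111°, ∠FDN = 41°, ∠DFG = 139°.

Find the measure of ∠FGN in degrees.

∠FGN = 152°

1. ∠GFZ = 41°  [linear pair at F on ZD]
2. ∠FGZ = 28°  [△ZGF]
3. ∠FGN = 152°  [linear pair at G on ZN]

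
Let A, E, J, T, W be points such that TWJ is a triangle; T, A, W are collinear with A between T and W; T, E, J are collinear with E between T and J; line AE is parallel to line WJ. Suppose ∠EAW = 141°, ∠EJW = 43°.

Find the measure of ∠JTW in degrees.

1. ∠EAT = 39°  [linear pair at A on TW]
2. ∠TJW = 43°  [E on ray JT]
3. ∠JWT = 39°  [AE∥WJ, corresponding at A]
4. ∠JTW = 98°  [△TWJ]

∠JTW = 98°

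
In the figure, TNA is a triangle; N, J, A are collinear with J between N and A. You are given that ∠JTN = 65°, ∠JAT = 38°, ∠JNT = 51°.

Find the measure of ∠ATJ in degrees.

∠ATJ = 26°

1. ∠NJT = 64°  [△TNJ]
2. ∠AJT = 116°  [linear pair at J on NA]
3. ∠ATJ = 26°  [△TJA]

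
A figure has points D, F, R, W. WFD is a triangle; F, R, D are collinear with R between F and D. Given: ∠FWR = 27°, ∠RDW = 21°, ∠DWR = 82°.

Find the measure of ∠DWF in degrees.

∠DWF = 109°

1. ∠DRW = 77°  [△WRD]
2. ∠FDW = 21°  [R on ray DF]
3. ∠FRW = 103°  [linear pair at R on FD]
4. ∠RFW = 50°  [△WFR]
5. ∠DFW = 50°  [R on ray FD]
6. ∠DWF = 109°  [△WFD]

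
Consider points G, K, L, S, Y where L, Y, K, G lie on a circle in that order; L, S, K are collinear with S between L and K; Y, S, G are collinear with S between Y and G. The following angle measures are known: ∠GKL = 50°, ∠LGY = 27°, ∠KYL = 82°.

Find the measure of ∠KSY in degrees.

1. ∠GYL = 50°  [same arc LG]
2. ∠LKY = 27°  [same arc LY]
3. ∠KLY = 71°  [△LYK]
4. ∠LSY = 59°  [△LSY]
5. ∠KSY = 121°  [linear pair at S on LK]

∠KSY = 121°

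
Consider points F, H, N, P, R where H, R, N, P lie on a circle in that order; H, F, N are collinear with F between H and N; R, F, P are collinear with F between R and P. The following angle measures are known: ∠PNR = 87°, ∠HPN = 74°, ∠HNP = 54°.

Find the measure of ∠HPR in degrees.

1. ∠PHR = 93°  [cyclic HRNP, opposite ∠H+∠N]
2. ∠HRP = 54°  [same arc HP]
3. ∠HPR = 33°  [△HRP]

∠HPR = 33°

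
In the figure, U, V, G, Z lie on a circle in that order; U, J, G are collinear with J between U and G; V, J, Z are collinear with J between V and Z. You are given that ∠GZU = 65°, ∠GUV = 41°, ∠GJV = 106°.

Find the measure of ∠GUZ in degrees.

∠GUZ = 50°

1. ∠GVU = 115°  [cyclic UVGZ, opposite ∠V+∠Z]
2. ∠UGV = 24°  [△UVG]
3. ∠UJZ = 106°  [vertical angles at J]
4. ∠UZV = 24°  [same arc UV]
5. ∠GUZ = 50°  [△UJZ]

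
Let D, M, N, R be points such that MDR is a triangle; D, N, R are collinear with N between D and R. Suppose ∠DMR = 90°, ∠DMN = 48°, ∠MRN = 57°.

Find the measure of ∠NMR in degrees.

∠NMR = 42°

1. ∠DRM = 57°  [N on ray RD]
2. ∠MDR = 33°  [△MDR]
3. ∠MDN = 33°  [N on ray DR]
4. ∠DNM = 99°  [△MDN]
5. ∠MNR = 81°  [linear pair at N on DR]
6. ∠NMR = 42°  [△MNR]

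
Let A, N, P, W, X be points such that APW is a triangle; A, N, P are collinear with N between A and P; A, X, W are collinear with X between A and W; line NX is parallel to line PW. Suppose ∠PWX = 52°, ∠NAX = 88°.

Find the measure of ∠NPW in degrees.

1. ∠AWP = 52°  [X on ray WA]
2. ∠PAW = 88°  [N on AP, X on AW]
3. ∠APW = 40°  [△APW]
4. ∠NPW = 40°  [N on ray PA]

∠NPW = 40°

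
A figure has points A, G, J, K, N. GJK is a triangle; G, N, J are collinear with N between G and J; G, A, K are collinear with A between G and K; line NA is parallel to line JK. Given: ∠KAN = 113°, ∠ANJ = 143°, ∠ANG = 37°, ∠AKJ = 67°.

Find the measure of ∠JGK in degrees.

∠JGK = 76°

1. ∠GAN = 67°  [linear pair at A on GK]
2. ∠AGN = 76°  [△GNA]
3. ∠JGK = 76°  [N on GJ, A on GK]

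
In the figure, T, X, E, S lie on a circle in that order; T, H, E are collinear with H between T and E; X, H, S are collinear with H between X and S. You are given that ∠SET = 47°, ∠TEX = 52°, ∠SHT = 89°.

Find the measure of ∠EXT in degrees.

1. ∠TSX = 52°  [same arc TX]
2. ∠ETS = 39°  [△THS]
3. ∠EST = 94°  [△TES]
4. ∠EXT = 86°  [cyclic TXES, opposite ∠X+∠S]

∠EXT = 86°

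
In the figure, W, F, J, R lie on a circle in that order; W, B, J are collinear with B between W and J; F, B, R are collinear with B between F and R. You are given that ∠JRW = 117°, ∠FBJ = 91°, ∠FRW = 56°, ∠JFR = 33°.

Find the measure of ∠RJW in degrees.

∠RJW = 30°

1. ∠RBW = 91°  [vertical angles at B]
2. ∠JWR = 33°  [△WBR]
3. ∠RJW = 30°  [△WJR]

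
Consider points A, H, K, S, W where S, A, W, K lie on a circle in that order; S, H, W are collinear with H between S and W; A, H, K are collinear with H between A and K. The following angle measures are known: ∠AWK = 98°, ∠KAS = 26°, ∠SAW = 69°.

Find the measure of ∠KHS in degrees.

1. ∠ASK = 82°  [cyclic SAWK, opposite ∠S+∠W]
2. ∠KWS = 26°  [same arc SK]
3. ∠AKS = 72°  [△SAK]
4. ∠SKW = 111°  [cyclic SAWK, opposite ∠A+∠K]
5. ∠KSW = 43°  [△SWK]
6. ∠KHS = 65°  [△SHK]

∠KHS = 65°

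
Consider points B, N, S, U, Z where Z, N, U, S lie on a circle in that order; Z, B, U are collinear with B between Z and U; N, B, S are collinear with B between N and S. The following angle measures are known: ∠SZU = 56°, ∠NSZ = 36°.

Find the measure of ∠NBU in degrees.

∠NBU = 88°

1. ∠SNU = 56°  [same arc US]
2. ∠NUZ = 36°  [same arc ZN]
3. ∠NBU = 88°  [△NBU]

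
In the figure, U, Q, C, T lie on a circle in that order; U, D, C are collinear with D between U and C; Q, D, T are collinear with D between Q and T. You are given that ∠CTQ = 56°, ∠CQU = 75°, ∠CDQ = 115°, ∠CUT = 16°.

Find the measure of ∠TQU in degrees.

∠TQU = 59°

1. ∠CUQ = 56°  [same arc QC]
2. ∠QDU = 65°  [linear pair at D on UC]
3. ∠TQU = 59°  [△UDQ]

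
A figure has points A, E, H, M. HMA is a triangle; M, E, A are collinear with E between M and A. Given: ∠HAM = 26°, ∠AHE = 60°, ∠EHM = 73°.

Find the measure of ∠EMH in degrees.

∠EMH = 21°

1. ∠EAH = 26°  [E on ray AM]
2. ∠AEH = 94°  [△HEA]
3. ∠HEM = 86°  [linear pair at E on MA]
4. ∠EMH = 21°  [△HME]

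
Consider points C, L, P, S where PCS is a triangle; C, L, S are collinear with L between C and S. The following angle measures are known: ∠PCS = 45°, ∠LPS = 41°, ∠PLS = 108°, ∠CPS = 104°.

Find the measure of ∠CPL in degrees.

1. ∠LCP = 45°  [L on ray CS]
2. ∠CLP = 72°  [linear pair at L on CS]
3. ∠CPL = 63°  [△PCL]

∠CPL = 63°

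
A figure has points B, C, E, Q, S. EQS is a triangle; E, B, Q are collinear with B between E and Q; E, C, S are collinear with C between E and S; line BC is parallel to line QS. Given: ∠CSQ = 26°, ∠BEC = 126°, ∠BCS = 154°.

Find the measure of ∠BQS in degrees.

∠BQS = 28°

1. ∠ESQ = 26°  [C on ray SE]
2. ∠QES = 126°  [B on EQ, C on ES]
3. ∠EQS = 28°  [△EQS]
4. ∠BQS = 28°  [B on ray QE]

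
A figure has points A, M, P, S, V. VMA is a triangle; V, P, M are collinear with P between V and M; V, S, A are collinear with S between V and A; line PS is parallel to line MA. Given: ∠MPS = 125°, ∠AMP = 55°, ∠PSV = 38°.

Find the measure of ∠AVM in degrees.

∠AVM = 87°

1. ∠AMV = 55°  [P on ray MV]
2. ∠MAV = 38°  [PS∥MA, corresponding at S]
3. ∠AVM = 87°  [△VMA]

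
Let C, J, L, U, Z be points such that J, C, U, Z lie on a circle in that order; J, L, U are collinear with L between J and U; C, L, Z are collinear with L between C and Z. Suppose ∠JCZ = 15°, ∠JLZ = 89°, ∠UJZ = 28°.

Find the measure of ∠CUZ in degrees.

1. ∠JUZ = 15°  [same arc JZ]
2. ∠ULZ = 91°  [linear pair at L on JU]
3. ∠UCZ = 28°  [same arc UZ]
4. ∠CZU = 74°  [△ULZ]
5. ∠CUZ = 78°  [△CUZ]

∠CUZ = 78°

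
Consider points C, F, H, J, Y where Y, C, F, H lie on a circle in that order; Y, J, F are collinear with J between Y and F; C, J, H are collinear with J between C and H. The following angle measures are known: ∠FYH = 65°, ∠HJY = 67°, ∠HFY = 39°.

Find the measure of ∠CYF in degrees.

∠CYF = 28°

1. ∠CJF = 67°  [vertical angles at J]
2. ∠HCY = 39°  [same arc YH]
3. ∠CJY = 113°  [linear pair at J on YF]
4. ∠CYF = 28°  [△YJC]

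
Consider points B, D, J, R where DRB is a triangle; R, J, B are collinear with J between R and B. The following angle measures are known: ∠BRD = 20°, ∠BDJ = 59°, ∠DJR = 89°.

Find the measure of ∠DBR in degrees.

1. ∠BJD = 91°  [linear pair at J on RB]
2. ∠DBJ = 30°  [△DJB]
3. ∠DBR = 30°  [J on ray BR]

∠DBR = 30°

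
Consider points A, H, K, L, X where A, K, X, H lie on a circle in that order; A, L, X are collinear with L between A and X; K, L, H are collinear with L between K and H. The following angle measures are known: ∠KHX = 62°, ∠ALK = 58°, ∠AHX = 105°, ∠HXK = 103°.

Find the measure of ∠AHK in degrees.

1. ∠KAX = 62°  [same arc KX]
2. ∠AKH = 60°  [△ALK]
3. ∠HAK = 77°  [cyclic AKXH, opposite ∠A+∠X]
4. ∠AHK = 43°  [△AKH]

∠AHK = 43°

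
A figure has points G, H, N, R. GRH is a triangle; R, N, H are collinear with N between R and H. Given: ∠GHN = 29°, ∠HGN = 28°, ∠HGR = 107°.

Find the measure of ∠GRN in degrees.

∠GRN = 44°

1. ∠GHR = 29°  [N on ray HR]
2. ∠GRH = 44°  [△GRH]
3. ∠GRN = 44°  [N on ray RH]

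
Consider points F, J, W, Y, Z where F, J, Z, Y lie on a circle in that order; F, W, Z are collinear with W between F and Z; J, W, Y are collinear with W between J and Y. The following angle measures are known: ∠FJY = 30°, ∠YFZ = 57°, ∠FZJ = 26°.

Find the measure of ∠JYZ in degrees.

1. ∠FZY = 30°  [same arc FY]
2. ∠FYZ = 93°  [△FZY]
3. ∠FJZ = 87°  [cyclic FJZY, opposite ∠J+∠Y]
4. ∠JFZ = 67°  [△FJZ]
5. ∠JYZ = 67°  [same arc JZ]

∠JYZ = 67°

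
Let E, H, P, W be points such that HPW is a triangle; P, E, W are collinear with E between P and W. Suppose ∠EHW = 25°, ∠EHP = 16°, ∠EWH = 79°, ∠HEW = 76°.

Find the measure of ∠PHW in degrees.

∠PHW = 41°

1. ∠HWP = 79°  [E on ray WP]
2. ∠HEP = 104°  [linear pair at E on PW]
3. ∠EPH = 60°  [△HPE]
4. ∠HPW = 60°  [E on ray PW]
5. ∠PHW = 41°  [△HPW]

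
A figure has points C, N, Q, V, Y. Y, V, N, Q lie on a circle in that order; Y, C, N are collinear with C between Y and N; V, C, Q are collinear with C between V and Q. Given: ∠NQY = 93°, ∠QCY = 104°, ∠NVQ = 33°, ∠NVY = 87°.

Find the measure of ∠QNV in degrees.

∠QNV = 97°

1. ∠NCV = 104°  [vertical angles at C]
2. ∠VNY = 43°  [△VCN]
3. ∠NYV = 50°  [△YVN]
4. ∠NQV = 50°  [same arc VN]
5. ∠QNV = 97°  [△VNQ]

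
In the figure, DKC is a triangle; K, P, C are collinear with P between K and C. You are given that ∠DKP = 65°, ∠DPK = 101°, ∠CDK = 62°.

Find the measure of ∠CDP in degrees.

1. ∠CKD = 65°  [P on ray KC]
2. ∠CPD = 79°  [linear pair at P on KC]
3. ∠DCK = 53°  [△DKC]
4. ∠DCP = 53°  [P on ray CK]
5. ∠CDP = 48°  [△DPC]

∠CDP = 48°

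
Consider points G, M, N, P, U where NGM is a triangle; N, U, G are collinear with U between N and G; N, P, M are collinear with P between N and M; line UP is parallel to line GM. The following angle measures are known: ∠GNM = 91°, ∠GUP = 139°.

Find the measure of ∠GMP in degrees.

1. ∠PNU = 91°  [U on NG, P on NM]
2. ∠NUP = 41°  [linear pair at U on NG]
3. ∠NPU = 48°  [△NUP]
4. ∠MPU = 132°  [linear pair at P on NM]
5. ∠GMP = 48°  [UP∥GM, co-interior at M–P]

∠GMP = 48°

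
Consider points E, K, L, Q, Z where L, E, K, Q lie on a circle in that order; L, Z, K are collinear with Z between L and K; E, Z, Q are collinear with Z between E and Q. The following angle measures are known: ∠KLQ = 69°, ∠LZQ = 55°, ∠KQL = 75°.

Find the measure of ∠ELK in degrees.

∠ELK = 19°

1. ∠KEQ = 69°  [same arc KQ]
2. ∠EZK = 55°  [vertical angles at Z]
3. ∠KEL = 105°  [cyclic LEKQ, opposite ∠E+∠Q]
4. ∠EKL = 56°  [△EZK]
5. ∠ELK = 19°  [△LEK]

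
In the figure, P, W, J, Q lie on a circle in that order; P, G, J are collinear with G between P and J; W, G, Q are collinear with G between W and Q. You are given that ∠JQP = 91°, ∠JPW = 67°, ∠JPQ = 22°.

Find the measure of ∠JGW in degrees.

1. ∠JWP = 89°  [cyclic PWJQ, opposite ∠W+∠Q]
2. ∠PJW = 24°  [△PWJ]
3. ∠JWQ = 22°  [same arc JQ]
4. ∠JGW = 134°  [△WGJ]

∠JGW = 134°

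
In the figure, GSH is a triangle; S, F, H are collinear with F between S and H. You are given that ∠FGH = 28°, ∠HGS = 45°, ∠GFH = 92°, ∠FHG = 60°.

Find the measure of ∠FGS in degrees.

∠FGS = 17°

1. ∠GFS = 88°  [linear pair at F on SH]
2. ∠GHS = 60°  [F on ray HS]
3. ∠GSH = 75°  [△GSH]
4. ∠FSG = 75°  [F on ray SH]
5. ∠FGS = 17°  [△GSF]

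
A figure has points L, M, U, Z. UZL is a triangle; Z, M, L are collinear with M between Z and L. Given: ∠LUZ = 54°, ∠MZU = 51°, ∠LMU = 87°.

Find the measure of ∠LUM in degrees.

∠LUM = 18°

1. ∠LZU = 51°  [M on ray ZL]
2. ∠ULZ = 75°  [△UZL]
3. ∠MLU = 75°  [M on ray LZ]
4. ∠LUM = 18°  [△UML]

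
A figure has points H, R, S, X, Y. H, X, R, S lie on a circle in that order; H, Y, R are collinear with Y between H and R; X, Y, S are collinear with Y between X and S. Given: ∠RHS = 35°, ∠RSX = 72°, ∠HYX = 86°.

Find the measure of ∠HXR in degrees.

∠HXR = 57°

1. ∠RXS = 35°  [same arc RS]
2. ∠RHX = 72°  [same arc XR]
3. ∠RYX = 94°  [linear pair at Y on HR]
4. ∠HRX = 51°  [△XYR]
5. ∠HXR = 57°  [△HXR]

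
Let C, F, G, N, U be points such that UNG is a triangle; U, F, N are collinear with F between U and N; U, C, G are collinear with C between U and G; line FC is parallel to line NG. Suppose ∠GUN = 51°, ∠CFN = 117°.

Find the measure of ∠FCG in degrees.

1. ∠CUF = 51°  [F on UN, C on UG]
2. ∠CFU = 63°  [linear pair at F on UN]
3. ∠FCU = 66°  [△UFC]
4. ∠FCG = 114°  [linear pair at C on UG]

∠FCG = 114°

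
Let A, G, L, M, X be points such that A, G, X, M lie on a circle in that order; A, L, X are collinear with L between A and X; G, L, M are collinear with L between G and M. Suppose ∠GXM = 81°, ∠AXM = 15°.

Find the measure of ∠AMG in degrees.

1. ∠GAM = 99°  [cyclic AGXM, opposite ∠A+∠X]
2. ∠AGM = 15°  [same arc AM]
3. ∠AMG = 66°  [△AGM]

∠AMG = 66°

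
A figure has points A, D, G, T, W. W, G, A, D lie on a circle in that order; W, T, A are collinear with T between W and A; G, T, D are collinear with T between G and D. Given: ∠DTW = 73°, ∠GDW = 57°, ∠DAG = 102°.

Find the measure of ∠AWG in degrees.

1. ∠ATG = 73°  [vertical angles at T]
2. ∠DWG = 78°  [cyclic WGAD, opposite ∠W+∠A]
3. ∠GTW = 107°  [linear pair at T on WA]
4. ∠DGW = 45°  [△WGD]
5. ∠AWG = 28°  [△WTG]

∠AWG = 28°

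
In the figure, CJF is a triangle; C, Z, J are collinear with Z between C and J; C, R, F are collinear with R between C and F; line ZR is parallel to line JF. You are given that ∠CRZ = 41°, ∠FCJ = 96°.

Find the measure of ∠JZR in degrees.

1. ∠CFJ = 41°  [ZR∥JF, corresponding at R]
2. ∠CJF = 43°  [△CJF]
3. ∠CZR = 43°  [ZR∥JF, corresponding at Z]
4. ∠JZR = 137°  [linear pair at Z on CJ]

∠JZR = 137°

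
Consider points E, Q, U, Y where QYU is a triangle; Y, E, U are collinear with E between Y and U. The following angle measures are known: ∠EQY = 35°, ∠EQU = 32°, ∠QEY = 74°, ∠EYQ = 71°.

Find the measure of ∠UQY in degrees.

1. ∠QEU = 106°  [linear pair at E on YU]
2. ∠QYU = 71°  [E on ray YU]
3. ∠EUQ = 42°  [△QEU]
4. ∠QUY = 42°  [E on ray UY]
5. ∠UQY = 67°  [△QYU]

∠UQY = 67°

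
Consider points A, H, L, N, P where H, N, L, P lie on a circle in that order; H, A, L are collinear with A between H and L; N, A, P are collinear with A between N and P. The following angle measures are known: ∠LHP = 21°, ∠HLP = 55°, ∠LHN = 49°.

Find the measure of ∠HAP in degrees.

1. ∠LPN = 49°  [same arc NL]
2. ∠LAP = 76°  [△LAP]
3. ∠HAP = 104°  [linear pair at A on HL]

∠HAP = 104°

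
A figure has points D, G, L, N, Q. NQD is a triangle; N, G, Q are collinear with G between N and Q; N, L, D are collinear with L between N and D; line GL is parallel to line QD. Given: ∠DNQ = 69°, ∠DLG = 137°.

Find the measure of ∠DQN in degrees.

∠DQN = 68°

1. ∠GNL = 69°  [G on NQ, L on ND]
2. ∠GLN = 43°  [linear pair at L on ND]
3. ∠LGN = 68°  [△NGL]
4. ∠DQN = 68°  [GL∥QD, corresponding at G]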